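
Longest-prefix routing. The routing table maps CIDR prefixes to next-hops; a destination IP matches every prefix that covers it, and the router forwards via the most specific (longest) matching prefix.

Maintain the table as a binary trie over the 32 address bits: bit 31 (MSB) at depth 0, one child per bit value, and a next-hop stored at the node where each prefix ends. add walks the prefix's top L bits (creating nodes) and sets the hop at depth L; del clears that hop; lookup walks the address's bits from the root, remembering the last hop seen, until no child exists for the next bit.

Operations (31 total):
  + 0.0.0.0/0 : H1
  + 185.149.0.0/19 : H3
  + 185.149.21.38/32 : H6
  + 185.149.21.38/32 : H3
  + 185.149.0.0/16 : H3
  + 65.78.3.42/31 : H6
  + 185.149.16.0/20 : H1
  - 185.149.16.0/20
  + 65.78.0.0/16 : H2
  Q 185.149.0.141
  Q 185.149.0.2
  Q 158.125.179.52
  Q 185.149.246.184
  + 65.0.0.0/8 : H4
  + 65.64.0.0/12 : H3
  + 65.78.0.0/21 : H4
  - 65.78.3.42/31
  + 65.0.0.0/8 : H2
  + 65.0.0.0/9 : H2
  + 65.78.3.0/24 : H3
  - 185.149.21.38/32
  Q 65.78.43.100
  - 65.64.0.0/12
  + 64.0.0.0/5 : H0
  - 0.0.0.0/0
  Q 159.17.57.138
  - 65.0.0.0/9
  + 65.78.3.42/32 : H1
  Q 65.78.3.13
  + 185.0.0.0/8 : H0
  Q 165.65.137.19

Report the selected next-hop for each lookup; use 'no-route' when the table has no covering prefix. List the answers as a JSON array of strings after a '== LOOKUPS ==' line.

Process each operation:
  + 0.0.0.0/0 (H1) depth=0
  + 185.149.0.0/19 (H3) depth=19
  + 185.149.21.38/32 (H6) depth=32
  + 185.149.21.38/32 (H3) depth=32
  + 185.149.0.0/16 (H3) depth=16
  + 65.78.3.42/31 (H6) depth=31
  + 185.149.16.0/20 (H1) depth=20
  - 185.149.16.0/20 clear@20
  + 65.78.0.0/16 (H2) depth=16
  Q 185.149.0.141: descend 1011100110010101000 ; hops seen [H1,H3,H3] ; pick H3
  Q 185.149.0.2: descend 1011100110010101000 ; hops seen [H1,H3,H3] ; pick H3
  Q 158.125.179.52: descend 10 ; hops seen [H1] ; pick H1
  Q 185.149.246.184: descend 1011100110010101 ; hops seen [H1,H3] ; pick H3
  + 65.0.0.0/8 (H4) depth=8
  + 65.64.0.0/12 (H3) depth=12
  + 65.78.0.0/21 (H4) depth=21
  - 65.78.3.42/31 clear@31
  + 65.0.0.0/8 (H2) depth=8
  + 65.0.0.0/9 (H2) depth=9
  + 65.78.3.0/24 (H3) depth=24
  - 185.149.21.38/32 clear@32
  Q 65.78.43.100: descend 010000010100111000 ; hops seen [H1,H2,H2,H3,H2] ; pick H2
  - 65.64.0.0/12 clear@12
  + 64.0.0.0/5 (H0) depth=5
  - 0.0.0.0/0 clear@0
  Q 159.17.57.138: descend 10 ; hops seen [∅] ; pick no-route
  - 65.0.0.0/9 clear@9
  + 65.78.3.42/32 (H1) depth=32
  Q 65.78.3.13: descend 01000001010011100000001100 ; hops seen [H0,H2,H2,H4,H3] ; pick H3
  + 185.0.0.0/8 (H0) depth=8
  Q 165.65.137.19: descend 101 ; hops seen [∅] ; pick no-route

== LOOKUPS ==
["H3","H3","H1","H3","H2","no-route","H3","no-route"]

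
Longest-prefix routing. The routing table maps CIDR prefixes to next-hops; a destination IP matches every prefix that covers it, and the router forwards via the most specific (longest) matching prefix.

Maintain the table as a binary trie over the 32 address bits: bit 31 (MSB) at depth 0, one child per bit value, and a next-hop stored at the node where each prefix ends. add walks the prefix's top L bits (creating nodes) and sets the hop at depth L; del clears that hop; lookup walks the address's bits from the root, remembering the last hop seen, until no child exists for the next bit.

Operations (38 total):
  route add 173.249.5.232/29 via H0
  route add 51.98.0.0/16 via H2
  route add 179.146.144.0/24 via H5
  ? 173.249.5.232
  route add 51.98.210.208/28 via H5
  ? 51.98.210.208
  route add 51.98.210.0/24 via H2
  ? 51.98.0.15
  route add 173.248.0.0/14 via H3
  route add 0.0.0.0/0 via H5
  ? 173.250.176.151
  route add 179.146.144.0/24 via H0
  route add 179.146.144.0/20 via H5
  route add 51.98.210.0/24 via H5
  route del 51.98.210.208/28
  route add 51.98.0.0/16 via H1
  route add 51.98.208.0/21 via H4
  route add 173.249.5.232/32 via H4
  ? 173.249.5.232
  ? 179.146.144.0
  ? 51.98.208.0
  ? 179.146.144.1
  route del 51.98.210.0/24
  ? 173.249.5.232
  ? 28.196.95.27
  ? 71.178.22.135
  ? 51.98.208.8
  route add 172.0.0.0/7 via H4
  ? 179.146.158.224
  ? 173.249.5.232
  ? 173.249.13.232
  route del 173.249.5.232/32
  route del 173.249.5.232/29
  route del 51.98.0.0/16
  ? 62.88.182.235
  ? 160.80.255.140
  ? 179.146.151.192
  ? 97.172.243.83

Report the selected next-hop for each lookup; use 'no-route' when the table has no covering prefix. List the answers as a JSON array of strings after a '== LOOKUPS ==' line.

Process each operation:
  + 173.249.5.232/29 (H0) depth=29
  + 51.98.0.0/16 (H2) depth=16
  + 179.146.144.0/24 (H5) depth=24
  Q 173.249.5.232: descend 10101101111110010000010111101 ; hops seen [H0] ; pick H0
  + 51.98.210.208/28 (H5) depth=28
  Q 51.98.210.208: descend 0011001101100010110100101101 ; hops seen [H2,H5] ; pick H5
  + 51.98.210.0/24 (H2) depth=24
  Q 51.98.0.15: descend 0011001101100010 ; hops seen [H2] ; pick H2
  + 173.248.0.0/14 (H3) depth=14
  + 0.0.0.0/0 (H5) depth=0
  Q 173.250.176.151: descend 10101101111110 ; hops seen [H5,H3] ; pick H3
  + 179.146.144.0/24 (H0) depth=24
  + 179.146.144.0/20 (H5) depth=20
  + 51.98.210.0/24 (H5) depth=24
  del 51.98.210.208/28 (clear depth 28)
  + 51.98.0.0/16 (H1) depth=16
  + 51.98.208.0/21 (H4) depth=21
  + 173.249.5.232/32 (H4) depth=32
  Q 173.249.5.232: descend 10101101111110010000010111101000 ; hops seen [H5,H3,H0,H4] ; pick H4
  Q 179.146.144.0: descend 101100111001001010010000 ; hops seen [H5,H5,H0] ; pick H0
  Q 51.98.208.0: descend 0011001101100010110100 ; hops seen [H5,H1,H4] ; pick H4
  Q 179.146.144.1: descend 101100111001001010010000 ; hops seen [H5,H5,H0] ; pick H0
  del 51.98.210.0/24 (clear depth 24)
  Q 173.249.5.232: descend 10101101111110010000010111101000 ; hops seen [H5,H3,H0,H4] ; pick H4
  Q 28.196.95.27: descend 00 ; hops seen [H5] ; pick H5
  Q 71.178.22.135: descend 0 ; hops seen [H5] ; pick H5
  Q 51.98.208.8: descend 0011001101100010110100 ; hops seen [H5,H1,H4] ; pick H4
  + 172.0.0.0/7 (H4) depth=7
  Q 179.146.158.224: descend 10110011100100101001 ; hops seen [H5,H5] ; pick H5
  Q 173.249.5.232: descend 10101101111110010000010111101000 ; hops seen [H5,H4,H3,H0,H4] ; pick H4
  Q 173.249.13.232: descend 10101101111110010000 ; hops seen [H5,H4,H3] ; pick H3
  del 173.249.5.232/32 (clear depth 32)
  del 173.249.5.232/29 (clear depth 29)
  del 51.98.0.0/16 (clear depth 16)
  Q 62.88.182.235: descend 0011 ; hops seen [H5] ; pick H5
  Q 160.80.255.140: descend 1010 ; hops seen [H5] ; pick H5
  Q 179.146.151.192: descend 101100111001001010010 ; hops seen [H5,H5] ; pick H5
  Q 97.172.243.83: descend 0 ; hops seen [H5] ; pick H5

== LOOKUPS ==
["H0","H5","H2","H3","H4","H0","H4","H0","H4","H5","H5","H4","H5","H4","H3","H5","H5","H5","H5"]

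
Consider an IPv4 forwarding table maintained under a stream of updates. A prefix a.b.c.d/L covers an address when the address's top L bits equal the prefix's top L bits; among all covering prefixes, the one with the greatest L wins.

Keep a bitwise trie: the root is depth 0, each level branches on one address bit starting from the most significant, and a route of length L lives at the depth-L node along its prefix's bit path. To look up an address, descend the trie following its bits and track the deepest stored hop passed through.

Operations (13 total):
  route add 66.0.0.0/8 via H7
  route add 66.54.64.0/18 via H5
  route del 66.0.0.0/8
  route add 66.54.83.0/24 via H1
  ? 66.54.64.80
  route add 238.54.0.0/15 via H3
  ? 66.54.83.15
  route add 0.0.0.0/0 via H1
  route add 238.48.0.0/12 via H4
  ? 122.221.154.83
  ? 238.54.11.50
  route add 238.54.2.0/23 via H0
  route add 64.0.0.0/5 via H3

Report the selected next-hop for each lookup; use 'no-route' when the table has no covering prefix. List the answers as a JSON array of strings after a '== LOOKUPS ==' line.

Process each operation:
  add 66.0.0.0/8 -> H7 at depth 8
  add 66.54.64.0/18 -> H5 at depth 18
  del 66.0.0.0/8 (clear depth 8)
  add 66.54.83.0/24 -> H1 at depth 24
  Q 66.54.64.80: descend 0100001000110110010 ; hops seen [H5] ; pick H5
  add 238.54.0.0/15 -> H3 at depth 15
  Q 66.54.83.15: descend 010000100011011001010011 ; hops seen [H5,H1] ; pick H1
  add 0.0.0.0/0 -> H1 at depth 0
  add 238.48.0.0/12 -> H4 at depth 12
  Q 122.221.154.83: descend 01 ; hops seen [H1] ; pick H1
  Q 238.54.11.50: descend 111011100011011 ; hops seen [H1,H4,H3] ; pick H3
  add 238.54.2.0/23 -> H0 at depth 23
  add 64.0.0.0/5 -> H3 at depth 5

== LOOKUPS ==
["H5","H1","H1","H3"]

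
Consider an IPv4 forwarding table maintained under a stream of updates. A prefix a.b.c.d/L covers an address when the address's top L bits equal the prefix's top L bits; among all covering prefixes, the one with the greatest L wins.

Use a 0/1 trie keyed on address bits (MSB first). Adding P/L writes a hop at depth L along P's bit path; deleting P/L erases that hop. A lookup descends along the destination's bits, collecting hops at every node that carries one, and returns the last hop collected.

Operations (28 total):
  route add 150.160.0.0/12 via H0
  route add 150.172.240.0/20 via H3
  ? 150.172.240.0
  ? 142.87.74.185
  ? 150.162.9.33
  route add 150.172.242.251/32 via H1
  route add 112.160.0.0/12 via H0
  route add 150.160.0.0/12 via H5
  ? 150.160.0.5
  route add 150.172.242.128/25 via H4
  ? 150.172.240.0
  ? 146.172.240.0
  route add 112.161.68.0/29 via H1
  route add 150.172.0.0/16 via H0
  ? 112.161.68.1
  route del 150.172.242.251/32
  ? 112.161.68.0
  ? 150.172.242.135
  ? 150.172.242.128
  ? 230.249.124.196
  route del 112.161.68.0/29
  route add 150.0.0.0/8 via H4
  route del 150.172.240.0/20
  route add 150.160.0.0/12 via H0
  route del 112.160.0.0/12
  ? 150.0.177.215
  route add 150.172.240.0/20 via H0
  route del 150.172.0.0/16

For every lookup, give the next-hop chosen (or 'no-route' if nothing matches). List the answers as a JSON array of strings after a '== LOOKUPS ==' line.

Trace:
  add 150.160.0.0/12 -> H0 at depth 12
  add 150.172.240.0/20 -> H3 at depth 20
  ? 150.172.240.0  path d0:-→d1:-→d2:-→d3:-→d4:-→d5:-→d6:-→d7:-→d8:-→d9:-→d10:-→d11:-→d12:H0→d13:-→d14:-→d15:-→d16:-→d17:-→d18:-→d19:-→d20:H3  best=H3
  ? 142.87.74.185  path d0:-→d1:-→d2:-→d3:-  best=no-route
  ? 150.162.9.33  path d0:-→d1:-→d2:-→d3:-→d4:-→d5:-→d6:-→d7:-→d8:-→d9:-→d10:-→d11:-→d12:H0  best=H0
  add 150.172.242.251/32 -> H1 at depth 32
  add 112.160.0.0/12 -> H0 at depth 12
  add 150.160.0.0/12 -> H5 at depth 12
  ? 150.160.0.5  path d0:-→d1:-→d2:-→d3:-→d4:-→d5:-→d6:-→d7:-→d8:-→d9:-→d10:-→d11:-→d12:H5  best=H5
  add 150.172.242.128/25 -> H4 at depth 25
  ? 150.172.240.0  path d0:-→d1:-→d2:-→d3:-→d4:-→d5:-→d6:-→d7:-→d8:-→d9:-→d10:-→d11:-→d12:H5→d13:-→d14:-→d15:-→d16:-→d17:-→d18:-→d19:-→d20:H3→d21:-→d22:-  best=H3
  ? 146.172.240.0  path d0:-→d1:-→d2:-→d3:-→d4:-→d5:-  best=no-route
  add 112.161.68.0/29 -> H1 at depth 29
  add 150.172.0.0/16 -> H0 at depth 16
  ? 112.161.68.1  path d0:-→d1:-→d2:-→d3:-→d4:-→d5:-→d6:-→d7:-→d8:-→d9:-→d10:-→d11:-→d12:H0→d13:-→d14:-→d15:-→d16:-→d17:-→d18:-→d19:-→d20:-→d21:-→d22:-→d23:-→d24:-→d25:-→d26:-→d27:-→d28:-→d29:H1  best=H1
  del 150.172.242.251/32 (clear depth 32)
  ? 112.161.68.0  path d0:-→d1:-→d2:-→d3:-→d4:-→d5:-→d6:-→d7:-→d8:-→d9:-→d10:-→d11:-→d12:H0→d13:-→d14:-→d15:-→d16:-→d17:-→d18:-→d19:-→d20:-→d21:-→d22:-→d23:-→d24:-→d25:-→d26:-→d27:-→d28:-→d29:H1  best=H1
  ? 150.172.242.135  path d0:-→d1:-→d2:-→d3:-→d4:-→d5:-→d6:-→d7:-→d8:-→d9:-→d10:-→d11:-→d12:H5→d13:-→d14:-→d15:-→d16:H0→d17:-→d18:-→d19:-→d20:H3→d21:-→d22:-→d23:-→d24:-→d25:H4  best=H4
  ? 150.172.242.128  path d0:-→d1:-→d2:-→d3:-→d4:-→d5:-→d6:-→d7:-→d8:-→d9:-→d10:-→d11:-→d12:H5→d13:-→d14:-→d15:-→d16:H0→d17:-→d18:-→d19:-→d20:H3→d21:-→d22:-→d23:-→d24:-→d25:H4  best=H4
  ? 230.249.124.196  path d0:-→d1:-  best=no-route
  del 112.161.68.0/29 (clear depth 29)
  add 150.0.0.0/8 -> H4 at depth 8
  del 150.172.240.0/20 (clear depth 20)
  add 150.160.0.0/12 -> H0 at depth 12
  del 112.160.0.0/12 (clear depth 12)
  ? 150.0.177.215  path d0:-→d1:-→d2:-→d3:-→d4:-→d5:-→d6:-→d7:-→d8:H4  best=H4
  add 150.172.240.0/20 -> H0 at depth 20
  del 150.172.0.0/16 (clear depth 16)

== LOOKUPS ==
["H3","no-route","H0","H5","H3","no-route","H1","H1","H4","H4","no-route","H4"]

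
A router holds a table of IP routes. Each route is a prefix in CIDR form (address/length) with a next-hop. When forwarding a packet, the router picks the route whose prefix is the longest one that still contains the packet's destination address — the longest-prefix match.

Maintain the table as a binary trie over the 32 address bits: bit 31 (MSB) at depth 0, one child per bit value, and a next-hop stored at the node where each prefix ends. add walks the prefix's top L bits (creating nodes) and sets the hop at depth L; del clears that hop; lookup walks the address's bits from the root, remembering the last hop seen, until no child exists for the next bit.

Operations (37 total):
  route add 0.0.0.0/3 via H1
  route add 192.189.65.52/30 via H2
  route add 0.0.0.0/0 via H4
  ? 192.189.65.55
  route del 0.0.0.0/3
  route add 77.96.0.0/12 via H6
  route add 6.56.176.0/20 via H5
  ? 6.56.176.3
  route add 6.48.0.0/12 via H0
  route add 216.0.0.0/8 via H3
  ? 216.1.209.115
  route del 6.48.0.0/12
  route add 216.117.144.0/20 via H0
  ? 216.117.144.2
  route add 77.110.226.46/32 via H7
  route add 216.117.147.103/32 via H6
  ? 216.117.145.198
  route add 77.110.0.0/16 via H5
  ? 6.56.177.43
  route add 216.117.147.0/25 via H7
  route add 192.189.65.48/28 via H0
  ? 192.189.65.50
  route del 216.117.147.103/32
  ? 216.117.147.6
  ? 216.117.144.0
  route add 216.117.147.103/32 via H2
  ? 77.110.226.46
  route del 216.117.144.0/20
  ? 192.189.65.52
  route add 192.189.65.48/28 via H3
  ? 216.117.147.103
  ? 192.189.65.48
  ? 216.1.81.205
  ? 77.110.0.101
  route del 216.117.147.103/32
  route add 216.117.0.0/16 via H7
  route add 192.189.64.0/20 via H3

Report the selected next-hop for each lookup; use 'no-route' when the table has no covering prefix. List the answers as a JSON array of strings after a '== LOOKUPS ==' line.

Apply in order:
  + 0.0.0.0/3 (H1) depth=3
  + 192.189.65.52/30 (H2) depth=30
  + 0.0.0.0/0 (H4) depth=0
  lookup 192.189.65.55: bits 110000001011110101000001001101 walk d0:H4→d1:-→d2:-→d3:-→d4:-→d5:-→d6:-→d7:-→d8:-→d9:-→d10:-→d11:-→d12:-→d13:-→d14:-→d15:-→d16:-→d17:-→d18:-→d19:-→d20:-→d21:-→d22:-→d23:-→d24:-→d25:-→d26:-→d27:-→d28:-→d29:-→d30:H2 -> H2
  - 0.0.0.0/3 clear@3
  + 77.96.0.0/12 (H6) depth=12
  + 6.56.176.0/20 (H5) depth=20
  lookup 6.56.176.3: bits 00000110001110001011 walk d0:H4→d1:-→d2:-→d3:-→d4:-→d5:-→d6:-→d7:-→d8:-→d9:-→d10:-→d11:-→d12:-→d13:-→d14:-→d15:-→d16:-→d17:-→d18:-→d19:-→d20:H5 -> H5
  + 6.48.0.0/12 (H0) depth=12
  + 216.0.0.0/8 (H3) depth=8
  lookup 216.1.209.115: bits 11011000 walk d0:H4→d1:-→d2:-→d3:-→d4:-→d5:-→d6:-→d7:-→d8:H3 -> H3
  - 6.48.0.0/12 clear@12
  + 216.117.144.0/20 (H0) depth=20
  lookup 216.117.144.2: bits 11011000011101011001 walk d0:H4→d1:-→d2:-→d3:-→d4:-→d5:-→d6:-→d7:-→d8:H3→d9:-→d10:-→d11:-→d12:-→d13:-→d14:-→d15:-→d16:-→d17:-→d18:-→d19:-→d20:H0 -> H0
  + 77.110.226.46/32 (H7) depth=32
  + 216.117.147.103/32 (H6) depth=32
  lookup 216.117.145.198: bits 1101100001110101100100 walk d0:H4→d1:-→d2:-→d3:-→d4:-→d5:-→d6:-→d7:-→d8:H3→d9:-→d10:-→d11:-→d12:-→d13:-→d14:-→d15:-→d16:-→d17:-→d18:-→d19:-→d20:H0→d21:-→d22:- -> H0
  + 77.110.0.0/16 (H5) depth=16
  lookup 6.56.177.43: bits 00000110001110001011 walk d0:H4→d1:-→d2:-→d3:-→d4:-→d5:-→d6:-→d7:-→d8:-→d9:-→d10:-→d11:-→d12:-→d13:-→d14:-→d15:-→d16:-→d17:-→d18:-→d19:-→d20:H5 -> H5
  + 216.117.147.0/25 (H7) depth=25
  + 192.189.65.48/28 (H0) depth=28
  lookup 192.189.65.50: bits 11000000101111010100000100110 walk d0:H4→d1:-→d2:-→d3:-→d4:-→d5:-→d6:-→d7:-→d8:-→d9:-→d10:-→d11:-→d12:-→d13:-→d14:-→d15:-→d16:-→d17:-→d18:-→d19:-→d20:-→d21:-→d22:-→d23:-→d24:-→d25:-→d26:-→d27:-→d28:H0→d29:- -> H0
  - 216.117.147.103/32 clear@32
  lookup 216.117.147.6: bits 1101100001110101100100110 walk d0:H4→d1:-→d2:-→d3:-→d4:-→d5:-→d6:-→d7:-→d8:H3→d9:-→d10:-→d11:-→d12:-→d13:-→d14:-→d15:-→d16:-→d17:-→d18:-→d19:-→d20:H0→d21:-→d22:-→d23:-→d24:-→d25:H7 -> H7
  lookup 216.117.144.0: bits 1101100001110101100100 walk d0:H4→d1:-→d2:-→d3:-→d4:-→d5:-→d6:-→d7:-→d8:H3→d9:-→d10:-→d11:-→d12:-→d13:-→d14:-→d15:-→d16:-→d17:-→d18:-→d19:-→d20:H0→d21:-→d22:- -> H0
  + 216.117.147.103/32 (H2) depth=32
  lookup 77.110.226.46: bits 01001101011011101110001000101110 walk d0:H4→d1:-→d2:-→d3:-→d4:-→d5:-→d6:-→d7:-→d8:-→d9:-→d10:-→d11:-→d12:H6→d13:-→d14:-→d15:-→d16:H5→d17:-→d18:-→d19:-→d20:-→d21:-→d22:-→d23:-→d24:-→d25:-→d26:-→d27:-→d28:-→d29:-→d30:-→d31:-→d32:H7 -> H7
  - 216.117.144.0/20 clear@20
  lookup 192.189.65.52: bits 110000001011110101000001001101 walk d0:H4→d1:-→d2:-→d3:-→d4:-→d5:-→d6:-→d7:-→d8:-→d9:-→d10:-→d11:-→d12:-→d13:-→d14:-→d15:-→d16:-→d17:-→d18:-→d19:-→d20:-→d21:-→d22:-→d23:-→d24:-→d25:-→d26:-→d27:-→d28:H0→d29:-→d30:H2 -> H2
  + 192.189.65.48/28 (H3) depth=28
  lookup 216.117.147.103: bits 11011000011101011001001101100111 walk d0:H4→d1:-→d2:-→d3:-→d4:-→d5:-→d6:-→d7:-→d8:H3→d9:-→d10:-→d11:-→d12:-→d13:-→d14:-→d15:-→d16:-→d17:-→d18:-→d19:-→d20:-→d21:-→d22:-→d23:-→d24:-→d25:H7→d26:-→d27:-→d28:-→d29:-→d30:-→d31:-→d32:H2 -> H2
  lookup 192.189.65.48: bits 11000000101111010100000100110 walk d0:H4→d1:-→d2:-→d3:-→d4:-→d5:-→d6:-→d7:-→d8:-→d9:-→d10:-→d11:-→d12:-→d13:-→d14:-→d15:-→d16:-→d17:-→d18:-→d19:-→d20:-→d21:-→d22:-→d23:-→d24:-→d25:-→d26:-→d27:-→d28:H3→d29:- -> H3
  lookup 216.1.81.205: bits 110110000 walk d0:H4→d1:-→d2:-→d3:-→d4:-→d5:-→d6:-→d7:-→d8:H3→d9:- -> H3
  lookup 77.110.0.101: bits 0100110101101110 walk d0:H4→d1:-→d2:-→d3:-→d4:-→d5:-→d6:-→d7:-→d8:-→d9:-→d10:-→d11:-→d12:H6→d13:-→d14:-→d15:-→d16:H5 -> H5
  - 216.117.147.103/32 clear@32
  + 216.117.0.0/16 (H7) depth=16
  + 192.189.64.0/20 (H3) depth=20

== LOOKUPS ==
["H2","H5","H3","H0","H0","H5","H0","H7","H0","H7","H2","H2","H3","H3","H5"]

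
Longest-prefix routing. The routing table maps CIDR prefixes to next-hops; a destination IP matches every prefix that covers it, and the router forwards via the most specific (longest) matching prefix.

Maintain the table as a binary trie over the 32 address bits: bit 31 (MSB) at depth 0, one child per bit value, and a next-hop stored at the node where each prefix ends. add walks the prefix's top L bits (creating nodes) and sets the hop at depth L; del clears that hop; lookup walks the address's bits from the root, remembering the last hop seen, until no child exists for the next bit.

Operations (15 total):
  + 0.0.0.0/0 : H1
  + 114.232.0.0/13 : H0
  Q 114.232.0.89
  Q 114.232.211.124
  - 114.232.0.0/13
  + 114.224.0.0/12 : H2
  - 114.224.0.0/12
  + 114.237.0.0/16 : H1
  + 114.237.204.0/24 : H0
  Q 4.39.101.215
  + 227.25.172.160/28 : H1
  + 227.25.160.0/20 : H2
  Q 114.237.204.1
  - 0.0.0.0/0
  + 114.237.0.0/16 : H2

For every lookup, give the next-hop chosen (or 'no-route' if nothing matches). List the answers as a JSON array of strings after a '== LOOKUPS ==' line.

Apply in order:
  + 0.0.0.0/0 (H1) depth=0
  + 114.232.0.0/13 (H0) depth=13
  lookup 114.232.0.89: bits 0111001011101 walk d0:H1→d1:-→d2:-→d3:-→d4:-→d5:-→d6:-→d7:-→d8:-→d9:-→d10:-→d11:-→d12:-→d13:H0 -> H0
  lookup 114.232.211.124: bits 0111001011101 walk d0:H1→d1:-→d2:-→d3:-→d4:-→d5:-→d6:-→d7:-→d8:-→d9:-→d10:-→d11:-→d12:-→d13:H0 -> H0
  - 114.232.0.0/13 clear@13
  + 114.224.0.0/12 (H2) depth=12
  - 114.224.0.0/12 clear@12
  + 114.237.0.0/16 (H1) depth=16
  + 114.237.204.0/24 (H0) depth=24
  lookup 4.39.101.215: bits 0 walk d0:H1→d1:- -> H1
  + 227.25.172.160/28 (H1) depth=28
  + 227.25.160.0/20 (H2) depth=20
  lookup 114.237.204.1: bits 011100101110110111001100 walk d0:H1→d1:-→d2:-→d3:-→d4:-→d5:-→d6:-→d7:-→d8:-→d9:-→d10:-→d11:-→d12:-→d13:-→d14:-→d15:-→d16:H1→d17:-→d18:-→d19:-→d20:-→d21:-→d22:-→d23:-→d24:H0 -> H0
  - 0.0.0.0/0 clear@0
  + 114.237.0.0/16 (H2) depth=16

== LOOKUPS ==
["H0","H0","H1","H0"]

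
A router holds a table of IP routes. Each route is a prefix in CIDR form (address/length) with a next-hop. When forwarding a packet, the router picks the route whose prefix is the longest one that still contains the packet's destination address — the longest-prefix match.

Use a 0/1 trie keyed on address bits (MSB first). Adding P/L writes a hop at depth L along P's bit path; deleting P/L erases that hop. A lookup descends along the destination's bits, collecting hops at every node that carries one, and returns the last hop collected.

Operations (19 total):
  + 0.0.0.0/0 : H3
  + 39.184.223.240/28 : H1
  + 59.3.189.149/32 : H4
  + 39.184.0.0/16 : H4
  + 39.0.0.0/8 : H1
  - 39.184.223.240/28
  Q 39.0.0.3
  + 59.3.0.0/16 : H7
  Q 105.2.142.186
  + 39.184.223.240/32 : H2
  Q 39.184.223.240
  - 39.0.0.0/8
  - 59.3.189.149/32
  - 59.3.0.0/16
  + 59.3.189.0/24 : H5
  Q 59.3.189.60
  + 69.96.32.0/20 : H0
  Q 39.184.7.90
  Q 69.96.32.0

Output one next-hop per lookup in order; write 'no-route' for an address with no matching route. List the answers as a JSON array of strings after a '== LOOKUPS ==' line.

Apply in order:
  + 0.0.0.0/0 (H3) depth=0
  + 39.184.223.240/28 (H1) depth=28
  + 59.3.189.149/32 (H4) depth=32
  + 39.184.0.0/16 (H4) depth=16
  + 39.0.0.0/8 (H1) depth=8
  - 39.184.223.240/28 clear@28
  lookup 39.0.0.3: bits 00100111 walk d0:H3→d1:-→d2:-→d3:-→d4:-→d5:-→d6:-→d7:-→d8:H1 -> H1
  + 59.3.0.0/16 (H7) depth=16
  lookup 105.2.142.186: bits 0 walk d0:H3→d1:- -> H3
  + 39.184.223.240/32 (H2) depth=32
  lookup 39.184.223.240: bits 00100111101110001101111111110000 walk d0:H3→d1:-→d2:-→d3:-→d4:-→d5:-→d6:-→d7:-→d8:H1→d9:-→d10:-→d11:-→d12:-→d13:-→d14:-→d15:-→d16:H4→d17:-→d18:-→d19:-→d20:-→d21:-→d22:-→d23:-→d24:-→d25:-→d26:-→d27:-→d28:-→d29:-→d30:-→d31:-→d32:H2 -> H2
  - 39.0.0.0/8 clear@8
  - 59.3.189.149/32 clear@32
  - 59.3.0.0/16 clear@16
  + 59.3.189.0/24 (H5) depth=24
  lookup 59.3.189.60: bits 001110110000001110111101 walk d0:H3→d1:-→d2:-→d3:-→d4:-→d5:-→d6:-→d7:-→d8:-→d9:-→d10:-→d11:-→d12:-→d13:-→d14:-→d15:-→d16:-→d17:-→d18:-→d19:-→d20:-→d21:-→d22:-→d23:-→d24:H5 -> H5
  + 69.96.32.0/20 (H0) depth=20
  lookup 39.184.7.90: bits 0010011110111000 walk d0:H3→d1:-→d2:-→d3:-→d4:-→d5:-→d6:-→d7:-→d8:-→d9:-→d10:-→d11:-→d12:-→d13:-→d14:-→d15:-→d16:H4 -> H4
  lookup 69.96.32.0: bits 01000101011000000010 walk d0:H3→d1:-→d2:-→d3:-→d4:-→d5:-→d6:-→d7:-→d8:-→d9:-→d10:-→d11:-→d12:-→d13:-→d14:-→d15:-→d16:-→d17:-→d18:-→d19:-→d20:H0 -> H0

== LOOKUPS ==
["H1","H3","H2","H5","H4","H0"]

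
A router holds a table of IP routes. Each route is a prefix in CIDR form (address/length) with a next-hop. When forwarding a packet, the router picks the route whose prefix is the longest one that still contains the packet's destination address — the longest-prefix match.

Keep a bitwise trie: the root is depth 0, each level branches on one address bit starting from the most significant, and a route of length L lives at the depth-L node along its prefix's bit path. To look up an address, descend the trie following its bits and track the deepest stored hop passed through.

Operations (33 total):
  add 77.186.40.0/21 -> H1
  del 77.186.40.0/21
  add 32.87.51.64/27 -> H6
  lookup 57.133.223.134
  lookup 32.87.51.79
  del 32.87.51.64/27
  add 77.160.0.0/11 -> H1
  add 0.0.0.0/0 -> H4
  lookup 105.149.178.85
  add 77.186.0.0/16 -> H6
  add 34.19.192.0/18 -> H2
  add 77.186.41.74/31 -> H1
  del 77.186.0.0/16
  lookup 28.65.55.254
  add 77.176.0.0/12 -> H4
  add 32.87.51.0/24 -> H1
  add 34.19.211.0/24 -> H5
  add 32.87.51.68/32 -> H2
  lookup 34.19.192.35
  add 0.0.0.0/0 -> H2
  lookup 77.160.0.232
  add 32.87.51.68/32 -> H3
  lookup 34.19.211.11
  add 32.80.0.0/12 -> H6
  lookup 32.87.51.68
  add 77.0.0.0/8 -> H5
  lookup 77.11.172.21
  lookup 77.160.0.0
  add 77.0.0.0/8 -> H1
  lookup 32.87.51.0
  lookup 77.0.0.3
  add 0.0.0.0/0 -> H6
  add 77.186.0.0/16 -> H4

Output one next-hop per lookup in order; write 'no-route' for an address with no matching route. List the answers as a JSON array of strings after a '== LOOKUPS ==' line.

Trace:
  add 77.186.40.0/21 -> H1 at depth 21
  del 77.186.40.0/21 (clear depth 21)
  add 32.87.51.64/27 -> H6 at depth 27
  ? 57.133.223.134  path d0:-→d1:-→d2:-→d3:-  best=no-route
  ? 32.87.51.79  path d0:-→d1:-→d2:-→d3:-→d4:-→d5:-→d6:-→d7:-→d8:-→d9:-→d10:-→d11:-→d12:-→d13:-→d14:-→d15:-→d16:-→d17:-→d18:-→d19:-→d20:-→d21:-→d22:-→d23:-→d24:-→d25:-→d26:-→d27:H6  best=H6
  del 32.87.51.64/27 (clear depth 27)
  add 77.160.0.0/11 -> H1 at depth 11
  add 0.0.0.0/0 -> H4 at depth 0
  ? 105.149.178.85  path d0:H4→d1:-→d2:-  best=H4
  add 77.186.0.0/16 -> H6 at depth 16
  add 34.19.192.0/18 -> H2 at depth 18
  add 77.186.41.74/31 -> H1 at depth 31
  del 77.186.0.0/16 (clear depth 16)
  ? 28.65.55.254  path d0:H4→d1:-→d2:-  best=H4
  add 77.176.0.0/12 -> H4 at depth 12
  add 32.87.51.0/24 -> H1 at depth 24
  add 34.19.211.0/24 -> H5 at depth 24
  add 32.87.51.68/32 -> H2 at depth 32
  ? 34.19.192.35  path d0:H4→d1:-→d2:-→d3:-→d4:-→d5:-→d6:-→d7:-→d8:-→d9:-→d10:-→d11:-→d12:-→d13:-→d14:-→d15:-→d16:-→d17:-→d18:H2→d19:-  best=H2
  add 0.0.0.0/0 -> H2 at depth 0
  ? 77.160.0.232  path d0:H2→d1:-→d2:-→d3:-→d4:-→d5:-→d6:-→d7:-→d8:-→d9:-→d10:-→d11:H1  best=H1
  add 32.87.51.68/32 -> H3 at depth 32
  ? 34.19.211.11  path d0:H2→d1:-→d2:-→d3:-→d4:-→d5:-→d6:-→d7:-→d8:-→d9:-→d10:-→d11:-→d12:-→d13:-→d14:-→d15:-→d16:-→d17:-→d18:H2→d19:-→d20:-→d21:-→d22:-→d23:-→d24:H5  best=H5
  add 32.80.0.0/12 -> H6 at depth 12
  ? 32.87.51.68  path d0:H2→d1:-→d2:-→d3:-→d4:-→d5:-→d6:-→d7:-→d8:-→d9:-→d10:-→d11:-→d12:H6→d13:-→d14:-→d15:-→d16:-→d17:-→d18:-→d19:-→d20:-→d21:-→d22:-→d23:-→d24:H1→d25:-→d26:-→d27:-→d28:-→d29:-→d30:-→d31:-→d32:H3  best=H3
  add 77.0.0.0/8 -> H5 at depth 8
  ? 77.11.172.21  path d0:H2→d1:-→d2:-→d3:-→d4:-→d5:-→d6:-→d7:-→d8:H5  best=H5
  ? 77.160.0.0  path d0:H2→d1:-→d2:-→d3:-→d4:-→d5:-→d6:-→d7:-→d8:H5→d9:-→d10:-→d11:H1  best=H1
  add 77.0.0.0/8 -> H1 at depth 8
  ? 32.87.51.0  path d0:H2→d1:-→d2:-→d3:-→d4:-→d5:-→d6:-→d7:-→d8:-→d9:-→d10:-→d11:-→d12:H6→d13:-→d14:-→d15:-→d16:-→d17:-→d18:-→d19:-→d20:-→d21:-→d22:-→d23:-→d24:H1→d25:-  best=H1
  ? 77.0.0.3  path d0:H2→d1:-→d2:-→d3:-→d4:-→d5:-→d6:-→d7:-→d8:H1  best=H1
  add 0.0.0.0/0 -> H6 at depth 0
  add 77.186.0.0/16 -> H4 at depth 16

== LOOKUPS ==
["no-route","H6","H4","H4","H2","H1","H5","H3","H5","H1","H1","H1"]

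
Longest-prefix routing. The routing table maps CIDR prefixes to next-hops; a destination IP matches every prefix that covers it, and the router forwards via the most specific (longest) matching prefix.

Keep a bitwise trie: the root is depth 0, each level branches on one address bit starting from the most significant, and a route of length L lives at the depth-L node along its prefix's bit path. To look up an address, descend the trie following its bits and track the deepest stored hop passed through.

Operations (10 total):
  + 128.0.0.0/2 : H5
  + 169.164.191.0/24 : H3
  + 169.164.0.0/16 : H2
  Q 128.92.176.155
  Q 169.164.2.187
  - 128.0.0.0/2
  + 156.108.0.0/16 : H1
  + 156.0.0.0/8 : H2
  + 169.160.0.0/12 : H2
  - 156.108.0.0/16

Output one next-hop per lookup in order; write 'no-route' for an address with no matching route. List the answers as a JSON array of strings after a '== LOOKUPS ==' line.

Apply in order:
  add 128.0.0.0/2 -> H5 at depth 2
  add 169.164.191.0/24 -> H3 at depth 24
  add 169.164.0.0/16 -> H2 at depth 16
  lookup 128.92.176.155: bits 10 walk d0:-→d1:-→d2:H5 -> H5
  lookup 169.164.2.187: bits 1010100110100100 walk d0:-→d1:-→d2:H5→d3:-→d4:-→d5:-→d6:-→d7:-→d8:-→d9:-→d10:-→d11:-→d12:-→d13:-→d14:-→d15:-→d16:H2 -> H2
  del 128.0.0.0/2 (clear depth 2)
  add 156.108.0.0/16 -> H1 at depth 16
  add 156.0.0.0/8 -> H2 at depth 8
  add 169.160.0.0/12 -> H2 at depth 12
  del 156.108.0.0/16 (clear depth 16)

== LOOKUPS ==
["H5","H2"]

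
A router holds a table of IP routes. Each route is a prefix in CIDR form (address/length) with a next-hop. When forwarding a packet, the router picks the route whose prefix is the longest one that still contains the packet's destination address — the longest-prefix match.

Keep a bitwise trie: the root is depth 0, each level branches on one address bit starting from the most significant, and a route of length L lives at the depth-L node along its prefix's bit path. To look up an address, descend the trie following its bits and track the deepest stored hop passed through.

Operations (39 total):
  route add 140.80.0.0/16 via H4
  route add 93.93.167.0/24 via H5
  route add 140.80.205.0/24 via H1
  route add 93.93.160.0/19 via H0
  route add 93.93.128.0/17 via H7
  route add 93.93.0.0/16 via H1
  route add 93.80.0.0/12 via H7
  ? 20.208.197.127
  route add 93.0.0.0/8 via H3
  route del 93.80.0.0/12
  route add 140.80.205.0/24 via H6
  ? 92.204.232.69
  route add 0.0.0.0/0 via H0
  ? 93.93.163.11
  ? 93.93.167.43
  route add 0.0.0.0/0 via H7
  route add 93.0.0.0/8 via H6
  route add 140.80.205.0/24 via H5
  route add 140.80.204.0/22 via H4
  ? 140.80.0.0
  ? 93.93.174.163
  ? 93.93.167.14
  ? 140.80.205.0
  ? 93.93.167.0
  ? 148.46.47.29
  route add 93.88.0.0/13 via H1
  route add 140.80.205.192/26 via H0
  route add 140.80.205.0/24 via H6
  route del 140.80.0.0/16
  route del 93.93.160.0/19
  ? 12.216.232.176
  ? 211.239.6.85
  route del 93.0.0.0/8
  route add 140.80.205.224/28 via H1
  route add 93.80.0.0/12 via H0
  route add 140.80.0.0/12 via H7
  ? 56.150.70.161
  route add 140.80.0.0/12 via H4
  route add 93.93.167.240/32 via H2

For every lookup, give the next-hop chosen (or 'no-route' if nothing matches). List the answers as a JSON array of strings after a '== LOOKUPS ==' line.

Process each operation:
  add 140.80.0.0/16 -> H4 at depth 16
  add 93.93.167.0/24 -> H5 at depth 24
  add 140.80.205.0/24 -> H1 at depth 24
  add 93.93.160.0/19 -> H0 at depth 19
  add 93.93.128.0/17 -> H7 at depth 17
  add 93.93.0.0/16 -> H1 at depth 16
  add 93.80.0.0/12 -> H7 at depth 12
  lookup 20.208.197.127: bits 0 walk d0:-→d1:- -> no-route
  add 93.0.0.0/8 -> H3 at depth 8
  - 93.80.0.0/12 clear@12
  add 140.80.205.0/24 -> H6 at depth 24
  lookup 92.204.232.69: bits 0101110 walk d0:-→d1:-→d2:-→d3:-→d4:-→d5:-→d6:-→d7:- -> no-route
  add 0.0.0.0/0 -> H0 at depth 0
  lookup 93.93.163.11: bits 010111010101110110100 walk d0:H0→d1:-→d2:-→d3:-→d4:-→d5:-→d6:-→d7:-→d8:H3→d9:-→d10:-→d11:-→d12:-→d13:-→d14:-→d15:-→d16:H1→d17:H7→d18:-→d19:H0→d20:-→d21:- -> H0
  lookup 93.93.167.43: bits 010111010101110110100111 walk d0:H0→d1:-→d2:-→d3:-→d4:-→d5:-→d6:-→d7:-→d8:H3→d9:-→d10:-→d11:-→d12:-→d13:-→d14:-→d15:-→d16:H1→d17:H7→d18:-→d19:H0→d20:-→d21:-→d22:-→d23:-→d24:H5 -> H5
  add 0.0.0.0/0 -> H7 at depth 0
  add 93.0.0.0/8 -> H6 at depth 8
  add 140.80.205.0/24 -> H5 at depth 24
  add 140.80.204.0/22 -> H4 at depth 22
  lookup 140.80.0.0: bits 1000110001010000 walk d0:H7→d1:-→d2:-→d3:-→d4:-→d5:-→d6:-→d7:-→d8:-→d9:-→d10:-→d11:-→d12:-→d13:-→d14:-→d15:-→d16:H4 -> H4
  lookup 93.93.174.163: bits 01011101010111011010 walk d0:H7→d1:-→d2:-→d3:-→d4:-→d5:-→d6:-→d7:-→d8:H6→d9:-→d10:-→d11:-→d12:-→d13:-→d14:-→d15:-→d16:H1→d17:H7→d18:-→d19:H0→d20:- -> H0
  lookup 93.93.167.14: bits 010111010101110110100111 walk d0:H7→d1:-→d2:-→d3:-→d4:-→d5:-→d6:-→d7:-→d8:H6→d9:-→d10:-→d11:-→d12:-→d13:-→d14:-→d15:-→d16:H1→d17:H7→d18:-→d19:H0→d20:-→d21:-→d22:-→d23:-→d24:H5 -> H5
  lookup 140.80.205.0: bits 100011000101000011001101 walk d0:H7→d1:-→d2:-→d3:-→d4:-→d5:-→d6:-→d7:-→d8:-→d9:-→d10:-→d11:-→d12:-→d13:-→d14:-→d15:-→d16:H4→d17:-→d18:-→d19:-→d20:-→d21:-→d22:H4→d23:-→d24:H5 -> H5
  lookup 93.93.167.0: bits 010111010101110110100111 walk d0:H7→d1:-→d2:-→d3:-→d4:-→d5:-→d6:-→d7:-→d8:H6→d9:-→d10:-→d11:-→d12:-→d13:-→d14:-→d15:-→d16:H1→d17:H7→d18:-→d19:H0→d20:-→d21:-→d22:-→d23:-→d24:H5 -> H5
  lookup 148.46.47.29: bits 100 walk d0:H7→d1:-→d2:-→d3:- -> H7
  add 93.88.0.0/13 -> H1 at depth 13
  add 140.80.205.192/26 -> H0 at depth 26
  add 140.80.205.0/24 -> H6 at depth 24
  - 140.80.0.0/16 clear@16
  - 93.93.160.0/19 clear@19
  lookup 12.216.232.176: bits 0 walk d0:H7→d1:- -> H7
  lookup 211.239.6.85: bits 1 walk d0:H7→d1:- -> H7
  - 93.0.0.0/8 clear@8
  add 140.80.205.224/28 -> H1 at depth 28
  add 93.80.0.0/12 -> H0 at depth 12
  add 140.80.0.0/12 -> H7 at depth 12
  lookup 56.150.70.161: bits 0 walk d0:H7→d1:- -> H7
  add 140.80.0.0/12 -> H4 at depth 12
  add 93.93.167.240/32 -> H2 at depth 32

== LOOKUPS ==
["no-route","no-route","H0","H5","H4","H0","H5","H5","H5","H7","H7","H7","H7"]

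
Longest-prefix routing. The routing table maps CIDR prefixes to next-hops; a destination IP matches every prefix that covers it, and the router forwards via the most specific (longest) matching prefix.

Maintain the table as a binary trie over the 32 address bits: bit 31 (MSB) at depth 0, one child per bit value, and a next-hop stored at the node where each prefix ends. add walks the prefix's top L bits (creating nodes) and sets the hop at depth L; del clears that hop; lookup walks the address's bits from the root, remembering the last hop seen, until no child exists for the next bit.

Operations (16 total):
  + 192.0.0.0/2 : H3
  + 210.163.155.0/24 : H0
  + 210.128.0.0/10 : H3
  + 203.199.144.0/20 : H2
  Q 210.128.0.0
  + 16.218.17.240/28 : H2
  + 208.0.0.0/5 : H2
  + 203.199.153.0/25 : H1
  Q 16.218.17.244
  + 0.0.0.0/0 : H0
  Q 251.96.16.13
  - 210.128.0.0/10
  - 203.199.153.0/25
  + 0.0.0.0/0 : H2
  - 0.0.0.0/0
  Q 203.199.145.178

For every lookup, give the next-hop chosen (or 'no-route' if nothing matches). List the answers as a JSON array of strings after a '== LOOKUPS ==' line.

Trace:
  + 192.0.0.0/2 (H3) depth=2
  + 210.163.155.0/24 (H0) depth=24
  + 210.128.0.0/10 (H3) depth=10
  + 203.199.144.0/20 (H2) depth=20
  Q 210.128.0.0: descend 1101001010 ; hops seen [H3,H3] ; pick H3
  + 16.218.17.240/28 (H2) depth=28
  + 208.0.0.0/5 (H2) depth=5
  + 203.199.153.0/25 (H1) depth=25
  Q 16.218.17.244: descend 0001000011011010000100011111 ; hops seen [H2] ; pick H2
  + 0.0.0.0/0 (H0) depth=0
  Q 251.96.16.13: descend 11 ; hops seen [H0,H3] ; pick H3
  - 210.128.0.0/10 clear@10
  - 203.199.153.0/25 clear@25
  + 0.0.0.0/0 (H2) depth=0
  - 0.0.0.0/0 clear@0
  Q 203.199.145.178: descend 11001011110001111001 ; hops seen [H3,H2] ; pick H2

== LOOKUPS ==
["H3","H2","H3","H2"]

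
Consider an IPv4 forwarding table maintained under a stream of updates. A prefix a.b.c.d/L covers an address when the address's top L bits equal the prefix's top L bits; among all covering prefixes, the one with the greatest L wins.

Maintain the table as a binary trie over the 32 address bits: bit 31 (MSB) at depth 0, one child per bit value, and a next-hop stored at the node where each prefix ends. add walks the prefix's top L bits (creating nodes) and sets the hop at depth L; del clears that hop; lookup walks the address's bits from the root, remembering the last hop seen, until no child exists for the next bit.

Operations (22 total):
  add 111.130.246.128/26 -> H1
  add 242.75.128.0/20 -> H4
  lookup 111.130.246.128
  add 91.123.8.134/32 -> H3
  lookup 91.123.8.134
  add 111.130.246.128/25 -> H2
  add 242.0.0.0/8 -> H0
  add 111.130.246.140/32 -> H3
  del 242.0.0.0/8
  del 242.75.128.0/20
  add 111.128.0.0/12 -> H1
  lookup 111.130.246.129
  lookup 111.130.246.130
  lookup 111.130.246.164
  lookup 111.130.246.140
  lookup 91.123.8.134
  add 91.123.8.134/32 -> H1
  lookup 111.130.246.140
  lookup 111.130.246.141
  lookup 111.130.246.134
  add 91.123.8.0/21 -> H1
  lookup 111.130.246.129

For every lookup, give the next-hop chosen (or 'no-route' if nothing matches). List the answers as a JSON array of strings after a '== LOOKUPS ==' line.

Process each operation:
  add 111.130.246.128/26 -> H1 at depth 26
  add 242.75.128.0/20 -> H4 at depth 20
  ? 111.130.246.128  path d0:-→d1:-→d2:-→d3:-→d4:-→d5:-→d6:-→d7:-→d8:-→d9:-→d10:-→d11:-→d12:-→d13:-→d14:-→d15:-→d16:-→d17:-→d18:-→d19:-→d20:-→d21:-→d22:-→d23:-→d24:-→d25:-→d26:H1  best=H1
  add 91.123.8.134/32 -> H3 at depth 32
  ? 91.123.8.134  path d0:-→d1:-→d2:-→d3:-→d4:-→d5:-→d6:-→d7:-→d8:-→d9:-→d10:-→d11:-→d12:-→d13:-→d14:-→d15:-→d16:-→d17:-→d18:-→d19:-→d20:-→d21:-→d22:-→d23:-→d24:-→d25:-→d26:-→d27:-→d28:-→d29:-→d30:-→d31:-→d32:H3  best=H3
  add 111.130.246.128/25 -> H2 at depth 25
  add 242.0.0.0/8 -> H0 at depth 8
  add 111.130.246.140/32 -> H3 at depth 32
  - 242.0.0.0/8 clear@8
  - 242.75.128.0/20 clear@20
  add 111.128.0.0/12 -> H1 at depth 12
  ? 111.130.246.129  path d0:-→d1:-→d2:-→d3:-→d4:-→d5:-→d6:-→d7:-→d8:-→d9:-→d10:-→d11:-→d12:H1→d13:-→d14:-→d15:-→d16:-→d17:-→d18:-→d19:-→d20:-→d21:-→d22:-→d23:-→d24:-→d25:H2→d26:H1→d27:-→d28:-  best=H1
  ? 111.130.246.130  path d0:-→d1:-→d2:-→d3:-→d4:-→d5:-→d6:-→d7:-→d8:-→d9:-→d10:-→d11:-→d12:H1→d13:-→d14:-→d15:-→d16:-→d17:-→d18:-→d19:-→d20:-→d21:-→d22:-→d23:-→d24:-→d25:H2→d26:H1→d27:-→d28:-  best=H1
  ? 111.130.246.164  path d0:-→d1:-→d2:-→d3:-→d4:-→d5:-→d6:-→d7:-→d8:-→d9:-→d10:-→d11:-→d12:H1→d13:-→d14:-→d15:-→d16:-→d17:-→d18:-→d19:-→d20:-→d21:-→d22:-→d23:-→d24:-→d25:H2→d26:H1  best=H1
  ? 111.130.246.140  path d0:-→d1:-→d2:-→d3:-→d4:-→d5:-→d6:-→d7:-→d8:-→d9:-→d10:-→d11:-→d12:H1→d13:-→d14:-→d15:-→d16:-→d17:-→d18:-→d19:-→d20:-→d21:-→d22:-→d23:-→d24:-→d25:H2→d26:H1→d27:-→d28:-→d29:-→d30:-→d31:-→d32:H3  best=H3
  ? 91.123.8.134  path d0:-→d1:-→d2:-→d3:-→d4:-→d5:-→d6:-→d7:-→d8:-→d9:-→d10:-→d11:-→d12:-→d13:-→d14:-→d15:-→d16:-→d17:-→d18:-→d19:-→d20:-→d21:-→d22:-→d23:-→d24:-→d25:-→d26:-→d27:-→d28:-→d29:-→d30:-→d31:-→d32:H3  best=H3
  add 91.123.8.134/32 -> H1 at depth 32
  ? 111.130.246.140  path d0:-→d1:-→d2:-→d3:-→d4:-→d5:-→d6:-→d7:-→d8:-→d9:-→d10:-→d11:-→d12:H1→d13:-→d14:-→d15:-→d16:-→d17:-→d18:-→d19:-→d20:-→d21:-→d22:-→d23:-→d24:-→d25:H2→d26:H1→d27:-→d28:-→d29:-→d30:-→d31:-→d32:H3  best=H3
  ? 111.130.246.141  path d0:-→d1:-→d2:-→d3:-→d4:-→d5:-→d6:-→d7:-→d8:-→d9:-→d10:-→d11:-→d12:H1→d13:-→d14:-→d15:-→d16:-→d17:-→d18:-→d19:-→d20:-→d21:-→d22:-→d23:-→d24:-→d25:H2→d26:H1→d27:-→d28:-→d29:-→d30:-→d31:-  best=H1
  ? 111.130.246.134  path d0:-→d1:-→d2:-→d3:-→d4:-→d5:-→d6:-→d7:-→d8:-→d9:-→d10:-→d11:-→d12:H1→d13:-→d14:-→d15:-→d16:-→d17:-→d18:-→d19:-→d20:-→d21:-→d22:-→d23:-→d24:-→d25:H2→d26:H1→d27:-→d28:-  best=H1
  add 91.123.8.0/21 -> H1 at depth 21
  ? 111.130.246.129  path d0:-→d1:-→d2:-→d3:-→d4:-→d5:-→d6:-→d7:-→d8:-→d9:-→d10:-→d11:-→d12:H1→d13:-→d14:-→d15:-→d16:-→d17:-→d18:-→d19:-→d20:-→d21:-→d22:-→d23:-→d24:-→d25:H2→d26:H1→d27:-→d28:-  best=H1

== LOOKUPS ==
["H1","H3","H1","H1","H1","H3","H3","H3","H1","H1","H1"]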